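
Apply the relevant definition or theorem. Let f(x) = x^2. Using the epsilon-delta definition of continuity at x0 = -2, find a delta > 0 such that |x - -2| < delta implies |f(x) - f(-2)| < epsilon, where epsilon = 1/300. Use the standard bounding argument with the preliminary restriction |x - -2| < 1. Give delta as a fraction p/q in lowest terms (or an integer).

Factor: |x^2 - (-2)^2| = |x - -2| * |x + -2|.
Impose |x - -2| < 1 first. Then |x + -2| = |(x - -2) + 2*(-2)| <= |x - -2| + 2*|-2| < 1 + 4 = 5.
So |x^2 - (-2)^2| < delta * 5.
We need delta * 5 <= 1/300, i.e. delta <= 1/300/5 = 1/1500.
Since 1/1500 < 1, this is tighter than 1; take delta = 1/1500.
So delta = 1/1500 works.

1/1500


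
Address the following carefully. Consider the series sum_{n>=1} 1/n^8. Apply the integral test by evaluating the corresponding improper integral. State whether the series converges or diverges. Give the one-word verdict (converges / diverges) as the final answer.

Let f(x) = x^(-8). Then f is positive, continuous, and decreasing on [1, infinity), so the integral test applies.
Compute the improper integral int_{1}^infinity f(x) dx:
  antiderivative F(x) = -1/(7*x^7).
  As x -> infinity, F(x) -> 0 (since p = 8 > 1).
  So int = F(infinity) - F(1) = 0 - (-1/7) = 1/7.
  Finite, so by the integral test, the series converges.

converges


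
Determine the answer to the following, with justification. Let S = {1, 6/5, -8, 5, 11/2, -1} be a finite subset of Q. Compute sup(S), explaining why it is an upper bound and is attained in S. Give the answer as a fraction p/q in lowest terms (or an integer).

S is finite, so sup(S) = max(S).
Sorted decreasing:
11/2, 5, 6/5, 1, -1, -8
The extremum is 11/2.
For every x in S, x <= 11/2. And 11/2 is in S, so it is attained.
Therefore sup(S) = 11/2.

11/2


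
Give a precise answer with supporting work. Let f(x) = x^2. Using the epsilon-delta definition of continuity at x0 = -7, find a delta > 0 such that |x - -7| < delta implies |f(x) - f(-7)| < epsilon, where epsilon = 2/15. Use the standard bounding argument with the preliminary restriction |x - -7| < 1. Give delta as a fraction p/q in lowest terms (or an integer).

Factor: |x^2 - (-7)^2| = |x - -7| * |x + -7|.
Impose |x - -7| < 1 first. Then |x + -7| = |(x - -7) + 2*(-7)| <= |x - -7| + 2*|-7| < 1 + 14 = 15.
So |x^2 - (-7)^2| < delta * 15.
We need delta * 15 <= 2/15, i.e. delta <= 2/15/15 = 2/225.
Since 2/225 < 1, this is tighter than 1; take delta = 2/225.
So delta = 2/225 works.

2/225


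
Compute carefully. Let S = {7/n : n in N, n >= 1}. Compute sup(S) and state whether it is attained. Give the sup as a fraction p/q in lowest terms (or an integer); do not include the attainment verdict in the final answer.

Analysis:
- Values: 7, 7/2, 7/3, 7/4, ... strictly decreasing.
- The maximum is 7 (n=1); sup = 7 (attained).
- The set is bounded below by 0; 7/n -> 0 so 0 is the greatest lower bound.
- 0 is not in the set, so inf = 0 is not attained.
Conclusion: sup(S) = 7, attained in S.

7


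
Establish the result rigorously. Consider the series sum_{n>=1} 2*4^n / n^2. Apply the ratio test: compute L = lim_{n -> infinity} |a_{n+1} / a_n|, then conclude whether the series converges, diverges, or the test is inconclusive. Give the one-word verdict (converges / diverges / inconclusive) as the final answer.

Let a_n denote the general term. Form the ratio a_{n+1}/a_n and simplify:
a_{n+1}/a_n = 4*n^2/(n + 1)^2
Take the limit as n -> infinity: L = 4.
Since L = 4 > 1 (or L = infinity), the ratio test implies the series diverges.

diverges


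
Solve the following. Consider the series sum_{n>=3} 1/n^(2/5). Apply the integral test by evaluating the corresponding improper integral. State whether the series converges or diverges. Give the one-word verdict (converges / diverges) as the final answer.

Let f(x) = x^(-2/5). Then f is positive, continuous, and decreasing on [3, infinity), so the integral test applies.
Compute the improper integral int_{3}^infinity f(x) dx:
  antiderivative F(x) = 5*x^(3/5)/3.
  As x -> infinity, F(x) -> infinity (since p = 2/5 < 1).
  So the integral diverges. By the integral test, the series diverges.

diverges


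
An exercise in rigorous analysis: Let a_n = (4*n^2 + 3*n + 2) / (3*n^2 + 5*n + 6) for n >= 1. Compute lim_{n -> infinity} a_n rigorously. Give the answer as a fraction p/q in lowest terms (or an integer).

Divide numerator and denominator by n^2, the highest power:
numerator / n^2 = 4 + 3/n + 2/n^2
denominator / n^2 = 3 + 5/n + 6/n^2
As n -> infinity, all terms of the form c/n^k (k >= 1) tend to 0.
So numerator / n^2 -> 4 and denominator / n^2 -> 3.
Therefore lim a_n = 4/3.

4/3


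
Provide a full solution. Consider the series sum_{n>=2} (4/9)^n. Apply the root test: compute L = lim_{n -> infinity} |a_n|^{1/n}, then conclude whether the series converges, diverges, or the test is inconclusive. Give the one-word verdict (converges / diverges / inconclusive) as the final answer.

Let a_n denote the general term. Form |a_n|^(1/n) and simplify:
|a_n|^(1/n) = 4/9
Take the limit as n -> infinity: L = 4/9.
Since L = 4/9 < 1, the root test implies convergence.

converges


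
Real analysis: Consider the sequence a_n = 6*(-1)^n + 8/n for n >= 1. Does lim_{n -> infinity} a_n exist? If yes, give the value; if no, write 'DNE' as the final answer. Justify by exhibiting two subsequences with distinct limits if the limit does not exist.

Examine the behaviour of a_n along subsequences.
a_{2k} = 6 + 8/(2k) -> 6. a_{2k+1} = -6 + 8/(2k+1) -> -6.
Since these two subsequential limits are 6 and -6, distinct, the full sequence cannot converge (a convergent sequence has all subsequences tending to the same limit). So lim a_n does not exist.

DNE


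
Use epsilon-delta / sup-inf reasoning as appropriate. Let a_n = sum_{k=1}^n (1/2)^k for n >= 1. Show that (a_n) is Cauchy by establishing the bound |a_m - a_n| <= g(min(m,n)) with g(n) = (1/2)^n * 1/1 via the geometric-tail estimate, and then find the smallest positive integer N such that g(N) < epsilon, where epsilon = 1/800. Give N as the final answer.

For m > n >= 1: |a_m - a_n| = sum_{k=n+1}^m (1/2)^k < sum_{k=n+1}^infinity (1/2)^k = (1/2)^(n+1) / (1 - 1/2) = (1/2)^n * (1/2) * (2/1) = (1/2)^n * 1/1.
So g(n) = (1/2)^n / 1. Since g(n) -> 0, (a_n) is Cauchy.
Now solve g(N) < 1/800: (1/2)^N / 1 < 1/800 <=> 2^N > 1 / (1 * 1/800) = 800.
Check powers of 2: 2^9 = 512 <= 800, 2^10 = 1024 > 800.
So the smallest such N is 10. Check: g(10) = 1/(1 * 1024) = 1/1024 < 1/800.

10


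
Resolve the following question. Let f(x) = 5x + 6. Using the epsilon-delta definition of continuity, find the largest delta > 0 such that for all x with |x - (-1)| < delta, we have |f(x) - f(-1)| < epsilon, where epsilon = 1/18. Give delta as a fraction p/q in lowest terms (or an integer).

We compute f(-1) = 5*(-1) + 6 = 1.
|f(x) - f(-1)| = |5x + 6 - (1)| = |5(x - (-1))| = 5|x - (-1)|.
We need 5|x - (-1)| < 1/18, i.e. |x - (-1)| < 1/18 / 5 = 1/90.
So any delta <= 1/90 works. Conversely, if delta > 1/90, then x = -1 + 1/90 satisfies |x - (-1)| = 1/90 < delta but |f(x) - f(-1)| = 5 * 1/90 = 1/18, which is not < 1/18; so no larger delta works.
Hence the largest such delta is 1/90.

1/90


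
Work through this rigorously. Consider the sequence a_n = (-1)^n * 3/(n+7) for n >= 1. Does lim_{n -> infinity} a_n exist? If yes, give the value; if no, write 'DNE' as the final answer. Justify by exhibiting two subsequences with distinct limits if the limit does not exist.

Examine the behaviour of a_n along subsequences.
Even-n subsequence a_{2k} = 3/(2k+7) -> 0. Odd-n subsequence a_{2k+1} = -3/(2k+8) -> 0. Both tend to 0, which suggests the limit is 0; verify directly.
|a_n - 0| = 3/(n+7) < 3/n for every n >= 1.
Given epsilon > 0, choose a positive integer N > 3/epsilon. Then for all n >= N, |a_n| < 3/n <= 3/N < epsilon.
So by the definition of the limit, lim a_n exists and equals 0.

0


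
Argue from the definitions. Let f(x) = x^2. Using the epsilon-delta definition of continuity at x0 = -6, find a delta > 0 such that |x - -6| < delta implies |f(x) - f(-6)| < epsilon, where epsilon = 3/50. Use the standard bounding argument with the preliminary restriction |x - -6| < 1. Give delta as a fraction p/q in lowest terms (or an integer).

Factor: |x^2 - (-6)^2| = |x - -6| * |x + -6|.
Impose |x - -6| < 1 first. Then |x + -6| = |(x - -6) + 2*(-6)| <= |x - -6| + 2*|-6| < 1 + 12 = 13.
So |x^2 - (-6)^2| < delta * 13.
We need delta * 13 <= 3/50, i.e. delta <= 3/50/13 = 3/650.
Since 3/650 < 1, this is tighter than 1; take delta = 3/650.
So delta = 3/650 works.

3/650


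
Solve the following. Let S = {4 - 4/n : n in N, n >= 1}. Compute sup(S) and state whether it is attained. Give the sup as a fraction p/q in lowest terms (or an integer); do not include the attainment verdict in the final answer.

Analysis:
- Values: 0, 2, 8/3, 3, ... strictly increasing.
- Minimum is 0 (n=1); inf = 0 (attained).
- 4 - 4/n -> 4 from below; sup = 4, not attained.
Conclusion: sup(S) = 4, not attained in S.

4


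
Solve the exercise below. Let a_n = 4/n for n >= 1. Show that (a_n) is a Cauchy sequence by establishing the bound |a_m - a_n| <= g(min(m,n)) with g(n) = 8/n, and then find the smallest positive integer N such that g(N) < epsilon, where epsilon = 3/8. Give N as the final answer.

For any m, n >= 1, by the triangle inequality:
|a_m - a_n| = |4/m - 4/n| <= 4*1/m + 4*1/n <= 8/min(m,n).
So g(n) = 8/n bounds the Cauchy difference. Since g(n) -> 0, (a_n) is Cauchy.
Now solve g(N) < 3/8: 8/N < 3/8 <=> N > 8 / (3/8) = 64/3.
The smallest integer strictly greater than 64/3 is N = 22.
Check: g(22) = 8/22 = 4/11 < 3/8; g(21) = 8/21 >= 3/8. So N = 22.

22


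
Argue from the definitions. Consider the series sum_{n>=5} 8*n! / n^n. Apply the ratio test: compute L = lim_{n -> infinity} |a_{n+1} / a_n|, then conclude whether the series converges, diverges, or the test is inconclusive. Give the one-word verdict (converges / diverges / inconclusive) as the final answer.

Let a_n denote the general term. Form the ratio a_{n+1}/a_n and simplify:
a_{n+1}/a_n = (n/(n + 1))^n
Take the limit as n -> infinity: L = exp(-1).
Since L = exp(-1) < 1, the ratio test implies the series converges.

converges


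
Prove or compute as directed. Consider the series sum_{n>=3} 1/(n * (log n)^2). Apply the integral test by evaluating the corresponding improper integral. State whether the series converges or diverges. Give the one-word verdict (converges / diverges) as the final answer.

Let f(x) = 1/(x*log(x)^2). Then f is positive, continuous, and decreasing on [3, infinity), so the integral test applies.
Compute the improper integral int_{3}^infinity f(x) dx:
  antiderivative F(x) = -1/log(x).
  F(x) -> 0 as x -> infinity.  int = 0 - F(3) = 1/log(3) < infinity. By the integral test, the series converges.

converges


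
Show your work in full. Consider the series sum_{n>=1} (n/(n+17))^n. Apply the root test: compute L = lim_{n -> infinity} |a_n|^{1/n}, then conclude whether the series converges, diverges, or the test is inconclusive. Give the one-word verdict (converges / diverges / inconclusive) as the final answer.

Let a_n denote the general term. Form |a_n|^(1/n) and simplify:
|a_n|^(1/n) = n/(n + 17)
Take the limit as n -> infinity: L = 1.
Since L = 1, the root test is inconclusive. (In fact a_n = (n/(n+17))^n -> e^(-17) != 0, so the nth-term test shows divergence; but the root test itself gives no conclusion.)

inconclusive


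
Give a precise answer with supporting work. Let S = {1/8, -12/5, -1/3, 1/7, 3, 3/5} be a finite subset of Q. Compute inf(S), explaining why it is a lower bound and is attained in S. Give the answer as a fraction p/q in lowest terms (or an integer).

S is finite, so inf(S) = min(S).
Sorted increasing:
-12/5, -1/3, 1/8, 1/7, 3/5, 3
The extremum is -12/5.
For every x in S, x >= -12/5. And -12/5 is in S, so it is attained.
Therefore inf(S) = -12/5.

-12/5


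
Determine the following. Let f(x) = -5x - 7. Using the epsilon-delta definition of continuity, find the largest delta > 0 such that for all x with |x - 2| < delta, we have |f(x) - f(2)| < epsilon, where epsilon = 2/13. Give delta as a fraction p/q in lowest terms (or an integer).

We compute f(2) = -5*(2) - 7 = -17.
|f(x) - f(2)| = |-5x - 7 - (-17)| = |-5(x - 2)| = 5|x - 2|.
We need 5|x - 2| < 2/13, i.e. |x - 2| < 2/13 / 5 = 2/65.
So any delta <= 2/65 works. Conversely, if delta > 2/65, then x = 2 + 2/65 satisfies |x - 2| = 2/65 < delta but |f(x) - f(2)| = 5 * 2/65 = 2/13, which is not < 2/13; so no larger delta works.
Hence the largest such delta is 2/65.

2/65


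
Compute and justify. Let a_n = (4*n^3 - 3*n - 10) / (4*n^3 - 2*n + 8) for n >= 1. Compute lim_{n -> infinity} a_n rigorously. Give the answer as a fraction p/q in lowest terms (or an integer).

Divide numerator and denominator by n^3, the highest power:
numerator / n^3 = 4 - 3/n^2 - 10/n^3
denominator / n^3 = 4 - 2/n^2 + 8/n^3
As n -> infinity, all terms of the form c/n^k (k >= 1) tend to 0.
So numerator / n^3 -> 4 and denominator / n^3 -> 4.
Therefore lim a_n = 1.

1


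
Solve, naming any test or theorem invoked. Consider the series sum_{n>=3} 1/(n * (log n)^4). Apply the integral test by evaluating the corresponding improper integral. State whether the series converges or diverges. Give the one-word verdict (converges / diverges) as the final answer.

Let f(x) = 1/(x*log(x)^4). Then f is positive, continuous, and decreasing on [3, infinity), so the integral test applies.
Compute the improper integral int_{3}^infinity f(x) dx:
  antiderivative F(x) = -1/(3*log(x)^3).
  F(x) -> 0 as x -> infinity.  int = 0 - F(3) = 1/(3*log(3)^3) < infinity. By the integral test, the series converges.

converges


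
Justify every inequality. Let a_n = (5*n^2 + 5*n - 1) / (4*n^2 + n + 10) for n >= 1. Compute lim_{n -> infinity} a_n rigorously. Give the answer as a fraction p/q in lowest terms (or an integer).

Divide numerator and denominator by n^2, the highest power:
numerator / n^2 = 5 + 5/n - 1/n^2
denominator / n^2 = 4 + 1/n + 10/n^2
As n -> infinity, all terms of the form c/n^k (k >= 1) tend to 0.
So numerator / n^2 -> 5 and denominator / n^2 -> 4.
Therefore lim a_n = 5/4.

5/4


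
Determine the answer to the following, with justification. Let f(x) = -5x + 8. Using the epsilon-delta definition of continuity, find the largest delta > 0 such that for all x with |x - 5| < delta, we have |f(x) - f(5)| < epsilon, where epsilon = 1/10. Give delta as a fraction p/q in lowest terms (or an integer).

We compute f(5) = -5*(5) + 8 = -17.
|f(x) - f(5)| = |-5x + 8 - (-17)| = |-5(x - 5)| = 5|x - 5|.
We need 5|x - 5| < 1/10, i.e. |x - 5| < 1/10 / 5 = 1/50.
So any delta <= 1/50 works. Conversely, if delta > 1/50, then x = 5 + 1/50 satisfies |x - 5| = 1/50 < delta but |f(x) - f(5)| = 5 * 1/50 = 1/10, which is not < 1/10; so no larger delta works.
Hence the largest such delta is 1/50.

1/50


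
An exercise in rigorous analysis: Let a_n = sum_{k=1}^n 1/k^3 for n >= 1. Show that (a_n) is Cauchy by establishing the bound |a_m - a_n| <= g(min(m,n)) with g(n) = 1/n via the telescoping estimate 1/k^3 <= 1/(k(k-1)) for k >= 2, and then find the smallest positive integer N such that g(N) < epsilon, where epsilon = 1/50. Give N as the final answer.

For m > n >= 1: |a_m - a_n| = sum_{k=n+1}^m 1/k^3.
Use 1/k^3 <= 1/(k(k-1)) = 1/(k-1) - 1/k for k >= 2 (which holds since k^3 >= k^2 >= k(k-1) for k >= 2):
sum_{k=n+1}^m 1/k^3 <= sum_{k=n+1}^m (1/(k-1) - 1/k) = 1/n - 1/m <= 1/n.
By symmetry the same bound holds with n,m swapped, so |a_m - a_n| <= 1/min(m,n) = g(min(m,n)). Since g(n) -> 0, (a_n) is Cauchy.
Now solve g(N) < 1/50: 1/N < 1/50 <=> N > 1/(1/50) = 50.
The smallest integer strictly greater than 50 is N = 51.
Check: g(51) = 1/51 < 1/50; g(50) = 1/50 >= 1/50. So N = 51.

51


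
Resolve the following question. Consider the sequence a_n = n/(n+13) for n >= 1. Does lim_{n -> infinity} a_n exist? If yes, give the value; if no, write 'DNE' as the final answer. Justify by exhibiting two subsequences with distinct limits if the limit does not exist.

Examine the behaviour of a_n along subsequences.
Even-n subsequence a_{2k} = (2k)/(2k+13) -> 1. Odd-n subsequence a_{2k+1} = (2k+1)/(2k+14) -> 1. Both tend to 1, which suggests the limit is 1; verify directly.
|a_n - 1| = |n - (n+13)| / (n+13) = 13/(n+13) < 13/n for every n >= 1.
Given epsilon > 0, choose a positive integer N > 13/epsilon. Then for all n >= N, |a_n - 1| < 13/n <= 13/N < epsilon.
So by the definition of the limit, lim a_n exists and equals 1.

1


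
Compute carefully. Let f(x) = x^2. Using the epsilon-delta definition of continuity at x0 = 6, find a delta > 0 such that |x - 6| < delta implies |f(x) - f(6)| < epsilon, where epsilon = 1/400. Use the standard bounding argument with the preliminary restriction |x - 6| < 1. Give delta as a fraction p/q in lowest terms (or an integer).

Factor: |x^2 - (6)^2| = |x - 6| * |x + 6|.
Impose |x - 6| < 1 first. Then |x + 6| = |(x - 6) + 2*(6)| <= |x - 6| + 2*|6| < 1 + 12 = 13.
So |x^2 - (6)^2| < delta * 13.
We need delta * 13 <= 1/400, i.e. delta <= 1/400/13 = 1/5200.
Since 1/5200 < 1, this is tighter than 1; take delta = 1/5200.
So delta = 1/5200 works.

1/5200


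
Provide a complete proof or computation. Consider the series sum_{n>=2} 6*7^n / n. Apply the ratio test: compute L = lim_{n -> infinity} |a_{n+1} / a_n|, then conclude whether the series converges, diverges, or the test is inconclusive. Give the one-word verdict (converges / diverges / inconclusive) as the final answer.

Let a_n denote the general term. Form the ratio a_{n+1}/a_n and simplify:
a_{n+1}/a_n = 7*n/(n + 1)
Take the limit as n -> infinity: L = 7.
Since L = 7 > 1 (or L = infinity), the ratio test implies the series diverges.

diverges


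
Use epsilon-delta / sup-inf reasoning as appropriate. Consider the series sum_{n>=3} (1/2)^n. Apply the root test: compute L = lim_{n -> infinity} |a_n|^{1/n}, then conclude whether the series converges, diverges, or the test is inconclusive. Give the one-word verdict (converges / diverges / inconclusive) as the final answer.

Let a_n denote the general term. Form |a_n|^(1/n) and simplify:
|a_n|^(1/n) = 1/2
Take the limit as n -> infinity: L = 1/2.
Since L = 1/2 < 1, the root test implies convergence.

converges


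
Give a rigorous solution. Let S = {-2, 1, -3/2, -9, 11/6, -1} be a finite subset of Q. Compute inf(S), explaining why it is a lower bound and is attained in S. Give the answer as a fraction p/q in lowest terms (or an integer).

S is finite, so inf(S) = min(S).
Sorted increasing:
-9, -2, -3/2, -1, 1, 11/6
The extremum is -9.
For every x in S, x >= -9. And -9 is in S, so it is attained.
Therefore inf(S) = -9.

-9


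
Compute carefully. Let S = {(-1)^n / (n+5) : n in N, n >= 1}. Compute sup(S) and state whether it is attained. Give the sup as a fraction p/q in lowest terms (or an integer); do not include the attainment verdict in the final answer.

Analysis:
- Values: -1/6, 1/7, -1/8, 1/9, -1/10, ...
- Positive terms (even n): 1/(2+5), 1/(4+5), ... decreasing -> max = 1/7 (n=2).
- Negative terms (odd n): -1/(1+5), -1/(3+5), ... increasing -> min = -1/6 (n=1).
- So sup = 1/7 (attained at n=2); inf = -1/6 (attained at n=1).
Conclusion: sup(S) = 1/7, attained in S.

1/7


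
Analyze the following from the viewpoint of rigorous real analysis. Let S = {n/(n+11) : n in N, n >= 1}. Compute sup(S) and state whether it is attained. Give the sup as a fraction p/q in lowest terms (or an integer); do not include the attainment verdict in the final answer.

Analysis:
- Values: 1/12, 2/13, 3/14, 4/15, ... strictly increasing.
- Minimum is 1/12 (n=1); inf = 1/12 (attained).
- n/(n+11) = 1 - 11/(n+11) -> 1 from below as n -> infinity, and never equals 1.
- So sup = 1 (not attained).
Conclusion: sup(S) = 1, not attained in S.

1


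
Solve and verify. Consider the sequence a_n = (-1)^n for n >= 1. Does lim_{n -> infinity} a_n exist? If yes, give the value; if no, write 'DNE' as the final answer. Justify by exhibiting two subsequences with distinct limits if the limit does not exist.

Examine the behaviour of a_n along subsequences.
Even-n subsequence a_{2k} = 1 -> 1. Odd-n subsequence a_{2k+1} = -1 -> -1.
Since these two subsequential limits are 1 and -1, distinct, the full sequence cannot converge (a convergent sequence has all subsequences tending to the same limit). So lim a_n does not exist.

DNE


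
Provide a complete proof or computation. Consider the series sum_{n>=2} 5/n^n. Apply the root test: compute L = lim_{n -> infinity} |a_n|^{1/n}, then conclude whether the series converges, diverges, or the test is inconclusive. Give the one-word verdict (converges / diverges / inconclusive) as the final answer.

Let a_n denote the general term. Form |a_n|^(1/n) and simplify:
|a_n|^(1/n) = 5^(1/n)/n
Take the limit as n -> infinity: L = 0.
Since L = 0 < 1, the root test implies convergence.

converges


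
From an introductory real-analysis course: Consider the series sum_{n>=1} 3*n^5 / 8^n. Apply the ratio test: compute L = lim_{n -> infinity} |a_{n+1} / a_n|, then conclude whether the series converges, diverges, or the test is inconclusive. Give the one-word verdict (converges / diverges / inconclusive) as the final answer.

Let a_n denote the general term. Form the ratio a_{n+1}/a_n and simplify:
a_{n+1}/a_n = (n + 1)^5/(8*n^5)
Take the limit as n -> infinity: L = 1/8.
Since L = 1/8 < 1, the ratio test implies the series converges.

converges


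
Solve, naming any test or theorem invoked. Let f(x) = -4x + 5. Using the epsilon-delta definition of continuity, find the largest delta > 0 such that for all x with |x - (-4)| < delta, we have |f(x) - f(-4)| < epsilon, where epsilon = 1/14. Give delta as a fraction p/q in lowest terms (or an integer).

We compute f(-4) = -4*(-4) + 5 = 21.
|f(x) - f(-4)| = |-4x + 5 - (21)| = |-4(x - (-4))| = 4|x - (-4)|.
We need 4|x - (-4)| < 1/14, i.e. |x - (-4)| < 1/14 / 4 = 1/56.
So any delta <= 1/56 works. Conversely, if delta > 1/56, then x = -4 + 1/56 satisfies |x - (-4)| = 1/56 < delta but |f(x) - f(-4)| = 4 * 1/56 = 1/14, which is not < 1/14; so no larger delta works.
Hence the largest such delta is 1/56.

1/56


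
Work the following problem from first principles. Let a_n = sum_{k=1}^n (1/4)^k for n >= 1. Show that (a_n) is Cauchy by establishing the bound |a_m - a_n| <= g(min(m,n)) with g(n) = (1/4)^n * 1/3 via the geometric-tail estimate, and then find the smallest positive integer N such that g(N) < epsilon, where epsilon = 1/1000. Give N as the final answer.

For m > n >= 1: |a_m - a_n| = sum_{k=n+1}^m (1/4)^k < sum_{k=n+1}^infinity (1/4)^k = (1/4)^(n+1) / (1 - 1/4) = (1/4)^n * (1/4) * (4/3) = (1/4)^n * 1/3.
So g(n) = (1/4)^n / 3. Since g(n) -> 0, (a_n) is Cauchy.
Now solve g(N) < 1/1000: (1/4)^N / 3 < 1/1000 <=> 4^N > 1 / (3 * 1/1000) = 1000/3.
Check powers of 4: 4^4 = 256 <= 1000/3, 4^5 = 1024 > 1000/3.
So the smallest such N is 5. Check: g(5) = 1/(3 * 1024) = 1/3072 < 1/1000.

5


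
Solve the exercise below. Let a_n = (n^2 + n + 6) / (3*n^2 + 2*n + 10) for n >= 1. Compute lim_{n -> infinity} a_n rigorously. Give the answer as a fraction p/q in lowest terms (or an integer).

Divide numerator and denominator by n^2, the highest power:
numerator / n^2 = 1 + 1/n + 6/n^2
denominator / n^2 = 3 + 2/n + 10/n^2
As n -> infinity, all terms of the form c/n^k (k >= 1) tend to 0.
So numerator / n^2 -> 1 and denominator / n^2 -> 3.
Therefore lim a_n = 1/3.

1/3


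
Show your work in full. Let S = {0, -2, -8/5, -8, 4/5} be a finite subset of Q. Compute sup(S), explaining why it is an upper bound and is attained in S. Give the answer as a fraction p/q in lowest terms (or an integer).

S is finite, so sup(S) = max(S).
Sorted decreasing:
4/5, 0, -8/5, -2, -8
The extremum is 4/5.
For every x in S, x <= 4/5. And 4/5 is in S, so it is attained.
Therefore sup(S) = 4/5.

4/5


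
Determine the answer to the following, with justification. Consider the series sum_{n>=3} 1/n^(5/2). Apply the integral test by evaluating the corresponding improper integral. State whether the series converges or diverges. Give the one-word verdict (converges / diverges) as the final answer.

Let f(x) = x^(-5/2). Then f is positive, continuous, and decreasing on [3, infinity), so the integral test applies.
Compute the improper integral int_{3}^infinity f(x) dx:
  antiderivative F(x) = -2/(3*x^(3/2)).
  As x -> infinity, F(x) -> 0 (since p = 5/2 > 1).
  So int = F(infinity) - F(3) = 0 - (-2*sqrt(3)/27) = 2*sqrt(3)/27.
  Finite, so by the integral test, the series converges.

converges


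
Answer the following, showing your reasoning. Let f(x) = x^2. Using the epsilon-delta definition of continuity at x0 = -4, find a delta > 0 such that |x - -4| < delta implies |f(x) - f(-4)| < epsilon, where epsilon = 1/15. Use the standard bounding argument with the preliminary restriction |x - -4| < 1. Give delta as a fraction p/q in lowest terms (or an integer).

Factor: |x^2 - (-4)^2| = |x - -4| * |x + -4|.
Impose |x - -4| < 1 first. Then |x + -4| = |(x - -4) + 2*(-4)| <= |x - -4| + 2*|-4| < 1 + 8 = 9.
So |x^2 - (-4)^2| < delta * 9.
We need delta * 9 <= 1/15, i.e. delta <= 1/15/9 = 1/135.
Since 1/135 < 1, this is tighter than 1; take delta = 1/135.
So delta = 1/135 works.

1/135


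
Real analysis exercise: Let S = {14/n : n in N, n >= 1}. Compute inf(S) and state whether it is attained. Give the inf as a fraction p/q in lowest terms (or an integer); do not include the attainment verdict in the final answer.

Analysis:
- Values: 14, 7, 14/3, 7/2, ... strictly decreasing.
- The maximum is 14 (n=1); sup = 14 (attained).
- The set is bounded below by 0; 14/n -> 0 so 0 is the greatest lower bound.
- 0 is not in the set, so inf = 0 is not attained.
Conclusion: inf(S) = 0, not attained in S.

0


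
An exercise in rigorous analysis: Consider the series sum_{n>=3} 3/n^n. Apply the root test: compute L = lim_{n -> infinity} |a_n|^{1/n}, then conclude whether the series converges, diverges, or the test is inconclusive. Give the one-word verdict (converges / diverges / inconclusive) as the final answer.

Let a_n denote the general term. Form |a_n|^(1/n) and simplify:
|a_n|^(1/n) = 3^(1/n)/n
Take the limit as n -> infinity: L = 0.
Since L = 0 < 1, the root test implies convergence.

converges


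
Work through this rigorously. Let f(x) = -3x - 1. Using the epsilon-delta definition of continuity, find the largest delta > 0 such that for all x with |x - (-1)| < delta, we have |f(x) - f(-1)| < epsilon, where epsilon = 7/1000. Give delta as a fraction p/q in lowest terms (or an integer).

We compute f(-1) = -3*(-1) - 1 = 2.
|f(x) - f(-1)| = |-3x - 1 - (2)| = |-3(x - (-1))| = 3|x - (-1)|.
We need 3|x - (-1)| < 7/1000, i.e. |x - (-1)| < 7/1000 / 3 = 7/3000.
So any delta <= 7/3000 works. Conversely, if delta > 7/3000, then x = -1 + 7/3000 satisfies |x - (-1)| = 7/3000 < delta but |f(x) - f(-1)| = 3 * 7/3000 = 7/1000, which is not < 7/1000; so no larger delta works.
Hence the largest such delta is 7/3000.

7/3000


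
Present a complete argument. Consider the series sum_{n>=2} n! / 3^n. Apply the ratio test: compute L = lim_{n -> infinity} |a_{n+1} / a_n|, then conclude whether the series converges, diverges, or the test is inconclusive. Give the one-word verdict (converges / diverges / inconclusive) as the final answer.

Let a_n denote the general term. Form the ratio a_{n+1}/a_n and simplify:
a_{n+1}/a_n = n/3 + 1/3
Take the limit as n -> infinity: L = infinity.
Since L = infinity > 1 (or L = infinity), the ratio test implies the series diverges.

diverges


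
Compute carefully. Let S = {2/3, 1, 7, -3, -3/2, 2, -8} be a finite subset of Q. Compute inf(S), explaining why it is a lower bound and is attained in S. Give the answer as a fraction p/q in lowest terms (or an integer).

S is finite, so inf(S) = min(S).
Sorted increasing:
-8, -3, -3/2, 2/3, 1, 2, 7
The extremum is -8.
For every x in S, x >= -8. And -8 is in S, so it is attained.
Therefore inf(S) = -8.

-8


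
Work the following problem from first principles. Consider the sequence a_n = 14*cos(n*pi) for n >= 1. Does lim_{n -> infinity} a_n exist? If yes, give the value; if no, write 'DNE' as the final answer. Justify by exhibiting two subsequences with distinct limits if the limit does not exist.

Examine the behaviour of a_n along subsequences.
cos(n*pi) = (-1)^n, so a_n = 14*(-1)^n. a_{2k} = 14 -> 14. a_{2k+1} = -14 -> -14.
Since these two subsequential limits are 14 and -14, distinct, the full sequence cannot converge (a convergent sequence has all subsequences tending to the same limit). So lim a_n does not exist.

DNE


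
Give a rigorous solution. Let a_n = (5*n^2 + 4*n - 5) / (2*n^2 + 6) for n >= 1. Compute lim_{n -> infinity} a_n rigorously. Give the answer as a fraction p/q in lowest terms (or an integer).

Divide numerator and denominator by n^2, the highest power:
numerator / n^2 = 5 + 4/n - 5/n^2
denominator / n^2 = 2 + 6/n^2
As n -> infinity, all terms of the form c/n^k (k >= 1) tend to 0.
So numerator / n^2 -> 5 and denominator / n^2 -> 2.
Therefore lim a_n = 5/2.

5/2


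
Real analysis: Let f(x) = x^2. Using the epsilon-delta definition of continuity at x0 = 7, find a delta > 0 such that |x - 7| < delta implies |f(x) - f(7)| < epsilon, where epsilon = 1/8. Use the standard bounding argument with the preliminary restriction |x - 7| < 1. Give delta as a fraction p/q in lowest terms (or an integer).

Factor: |x^2 - (7)^2| = |x - 7| * |x + 7|.
Impose |x - 7| < 1 first. Then |x + 7| = |(x - 7) + 2*(7)| <= |x - 7| + 2*|7| < 1 + 14 = 15.
So |x^2 - (7)^2| < delta * 15.
We need delta * 15 <= 1/8, i.e. delta <= 1/8/15 = 1/120.
Since 1/120 < 1, this is tighter than 1; take delta = 1/120.
So delta = 1/120 works.

1/120


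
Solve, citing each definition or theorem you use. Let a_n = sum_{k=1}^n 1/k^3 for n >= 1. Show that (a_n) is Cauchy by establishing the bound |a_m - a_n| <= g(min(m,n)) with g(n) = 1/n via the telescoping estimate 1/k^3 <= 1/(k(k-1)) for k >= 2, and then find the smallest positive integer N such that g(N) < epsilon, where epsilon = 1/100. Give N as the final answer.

For m > n >= 1: |a_m - a_n| = sum_{k=n+1}^m 1/k^3.
Use 1/k^3 <= 1/(k(k-1)) = 1/(k-1) - 1/k for k >= 2 (which holds since k^3 >= k^2 >= k(k-1) for k >= 2):
sum_{k=n+1}^m 1/k^3 <= sum_{k=n+1}^m (1/(k-1) - 1/k) = 1/n - 1/m <= 1/n.
By symmetry the same bound holds with n,m swapped, so |a_m - a_n| <= 1/min(m,n) = g(min(m,n)). Since g(n) -> 0, (a_n) is Cauchy.
Now solve g(N) < 1/100: 1/N < 1/100 <=> N > 1/(1/100) = 100.
The smallest integer strictly greater than 100 is N = 101.
Check: g(101) = 1/101 < 1/100; g(100) = 1/100 >= 1/100. So N = 101.

101


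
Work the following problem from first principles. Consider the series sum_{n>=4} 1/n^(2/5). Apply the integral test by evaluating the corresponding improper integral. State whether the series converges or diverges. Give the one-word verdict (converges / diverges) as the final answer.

Let f(x) = x^(-2/5). Then f is positive, continuous, and decreasing on [4, infinity), so the integral test applies.
Compute the improper integral int_{4}^infinity f(x) dx:
  antiderivative F(x) = 5*x^(3/5)/3.
  As x -> infinity, F(x) -> infinity (since p = 2/5 < 1).
  So the integral diverges. By the integral test, the series diverges.

diverges


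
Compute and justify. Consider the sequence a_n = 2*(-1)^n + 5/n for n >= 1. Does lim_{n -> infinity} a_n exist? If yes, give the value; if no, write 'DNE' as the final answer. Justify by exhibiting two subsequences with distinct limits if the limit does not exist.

Examine the behaviour of a_n along subsequences.
a_{2k} = 2 + 5/(2k) -> 2. a_{2k+1} = -2 + 5/(2k+1) -> -2.
Since these two subsequential limits are 2 and -2, distinct, the full sequence cannot converge (a convergent sequence has all subsequences tending to the same limit). So lim a_n does not exist.

DNE


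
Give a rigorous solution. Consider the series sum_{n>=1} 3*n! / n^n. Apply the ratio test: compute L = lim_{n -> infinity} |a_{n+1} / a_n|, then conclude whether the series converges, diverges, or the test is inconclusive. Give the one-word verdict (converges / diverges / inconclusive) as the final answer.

Let a_n denote the general term. Form the ratio a_{n+1}/a_n and simplify:
a_{n+1}/a_n = (n/(n + 1))^n
Take the limit as n -> infinity: L = exp(-1).
Since L = exp(-1) < 1, the ratio test implies the series converges.

converges


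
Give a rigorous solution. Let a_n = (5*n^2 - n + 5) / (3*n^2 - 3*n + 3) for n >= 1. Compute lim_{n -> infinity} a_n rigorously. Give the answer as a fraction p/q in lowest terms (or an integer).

Divide numerator and denominator by n^2, the highest power:
numerator / n^2 = 5 - 1/n + 5/n^2
denominator / n^2 = 3 - 3/n + 3/n^2
As n -> infinity, all terms of the form c/n^k (k >= 1) tend to 0.
So numerator / n^2 -> 5 and denominator / n^2 -> 3.
Therefore lim a_n = 5/3.

5/3


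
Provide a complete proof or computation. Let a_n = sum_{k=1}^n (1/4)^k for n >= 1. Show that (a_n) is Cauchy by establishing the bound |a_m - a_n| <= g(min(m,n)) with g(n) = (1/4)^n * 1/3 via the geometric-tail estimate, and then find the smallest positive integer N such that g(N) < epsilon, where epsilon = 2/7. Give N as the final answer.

For m > n >= 1: |a_m - a_n| = sum_{k=n+1}^m (1/4)^k < sum_{k=n+1}^infinity (1/4)^k = (1/4)^(n+1) / (1 - 1/4) = (1/4)^n * (1/4) * (4/3) = (1/4)^n * 1/3.
So g(n) = (1/4)^n / 3. Since g(n) -> 0, (a_n) is Cauchy.
Now solve g(N) < 2/7: (1/4)^N / 3 < 2/7 <=> 4^N > 1 / (3 * 2/7) = 7/6.
Check powers of 4: 4^0 = 1 <= 7/6, 4^1 = 4 > 7/6.
So the smallest such N is 1. Check: g(1) = 1/(3 * 4) = 1/12 < 2/7.

1


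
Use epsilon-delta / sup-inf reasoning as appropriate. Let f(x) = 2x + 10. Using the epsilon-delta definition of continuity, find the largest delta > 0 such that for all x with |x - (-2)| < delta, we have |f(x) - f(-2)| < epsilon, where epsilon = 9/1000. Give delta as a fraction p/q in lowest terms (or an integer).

We compute f(-2) = 2*(-2) + 10 = 6.
|f(x) - f(-2)| = |2x + 10 - (6)| = |2(x - (-2))| = 2|x - (-2)|.
We need 2|x - (-2)| < 9/1000, i.e. |x - (-2)| < 9/1000 / 2 = 9/2000.
So any delta <= 9/2000 works. Conversely, if delta > 9/2000, then x = -2 + 9/2000 satisfies |x - (-2)| = 9/2000 < delta but |f(x) - f(-2)| = 2 * 9/2000 = 9/1000, which is not < 9/1000; so no larger delta works.
Hence the largest such delta is 9/2000.

9/2000


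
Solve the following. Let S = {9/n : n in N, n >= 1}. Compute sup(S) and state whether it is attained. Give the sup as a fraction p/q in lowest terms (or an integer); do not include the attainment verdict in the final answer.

Analysis:
- Values: 9, 9/2, 3, 9/4, ... strictly decreasing.
- The maximum is 9 (n=1); sup = 9 (attained).
- The set is bounded below by 0; 9/n -> 0 so 0 is the greatest lower bound.
- 0 is not in the set, so inf = 0 is not attained.
Conclusion: sup(S) = 9, attained in S.

9


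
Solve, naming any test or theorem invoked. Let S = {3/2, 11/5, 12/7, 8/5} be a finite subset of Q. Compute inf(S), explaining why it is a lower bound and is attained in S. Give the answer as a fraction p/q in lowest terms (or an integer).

S is finite, so inf(S) = min(S).
Sorted increasing:
3/2, 8/5, 12/7, 11/5
The extremum is 3/2.
For every x in S, x >= 3/2. And 3/2 is in S, so it is attained.
Therefore inf(S) = 3/2.

3/2


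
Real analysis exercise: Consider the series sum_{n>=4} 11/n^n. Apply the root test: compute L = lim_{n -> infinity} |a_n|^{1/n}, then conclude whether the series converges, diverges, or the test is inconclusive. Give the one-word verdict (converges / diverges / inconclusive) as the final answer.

Let a_n denote the general term. Form |a_n|^(1/n) and simplify:
|a_n|^(1/n) = 11^(1/n)/n
Take the limit as n -> infinity: L = 0.
Since L = 0 < 1, the root test implies convergence.

converges


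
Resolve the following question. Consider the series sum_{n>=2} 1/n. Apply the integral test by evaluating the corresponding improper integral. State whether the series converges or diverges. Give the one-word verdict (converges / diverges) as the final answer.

Let f(x) = 1/x. Then f is positive, continuous, and decreasing on [2, infinity), so the integral test applies.
Compute the improper integral int_{2}^infinity f(x) dx:
  antiderivative F(x) = log(x).
  As x -> infinity, log(x) -> infinity.
  So int = infinity - log(2) = infinity. By the integral test, the series diverges.

diverges


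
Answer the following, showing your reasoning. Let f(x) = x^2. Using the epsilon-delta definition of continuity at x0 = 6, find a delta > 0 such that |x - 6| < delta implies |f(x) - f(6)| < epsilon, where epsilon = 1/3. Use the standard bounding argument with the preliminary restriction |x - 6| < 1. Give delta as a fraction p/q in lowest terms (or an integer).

Factor: |x^2 - (6)^2| = |x - 6| * |x + 6|.
Impose |x - 6| < 1 first. Then |x + 6| = |(x - 6) + 2*(6)| <= |x - 6| + 2*|6| < 1 + 12 = 13.
So |x^2 - (6)^2| < delta * 13.
We need delta * 13 <= 1/3, i.e. delta <= 1/3/13 = 1/39.
Since 1/39 < 1, this is tighter than 1; take delta = 1/39.
So delta = 1/39 works.

1/39


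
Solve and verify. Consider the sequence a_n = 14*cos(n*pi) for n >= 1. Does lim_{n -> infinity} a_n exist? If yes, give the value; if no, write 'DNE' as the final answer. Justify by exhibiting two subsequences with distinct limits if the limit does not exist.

Examine the behaviour of a_n along subsequences.
cos(n*pi) = (-1)^n, so a_n = 14*(-1)^n. a_{2k} = 14 -> 14. a_{2k+1} = -14 -> -14.
Since these two subsequential limits are 14 and -14, distinct, the full sequence cannot converge (a convergent sequence has all subsequences tending to the same limit). So lim a_n does not exist.

DNE


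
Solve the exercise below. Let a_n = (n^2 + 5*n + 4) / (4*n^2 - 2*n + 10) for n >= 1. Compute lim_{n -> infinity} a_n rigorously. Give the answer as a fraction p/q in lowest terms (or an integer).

Divide numerator and denominator by n^2, the highest power:
numerator / n^2 = 1 + 5/n + 4/n^2
denominator / n^2 = 4 - 2/n + 10/n^2
As n -> infinity, all terms of the form c/n^k (k >= 1) tend to 0.
So numerator / n^2 -> 1 and denominator / n^2 -> 4.
Therefore lim a_n = 1/4.

1/4


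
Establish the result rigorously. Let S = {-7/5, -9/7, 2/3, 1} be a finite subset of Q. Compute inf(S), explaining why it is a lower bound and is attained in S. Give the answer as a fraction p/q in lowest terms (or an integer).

S is finite, so inf(S) = min(S).
Sorted increasing:
-7/5, -9/7, 2/3, 1
The extremum is -7/5.
For every x in S, x >= -7/5. And -7/5 is in S, so it is attained.
Therefore inf(S) = -7/5.

-7/5


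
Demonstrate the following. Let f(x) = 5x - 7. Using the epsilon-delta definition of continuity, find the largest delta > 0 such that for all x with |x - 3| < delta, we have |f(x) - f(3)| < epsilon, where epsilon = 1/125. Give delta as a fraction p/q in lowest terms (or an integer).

We compute f(3) = 5*(3) - 7 = 8.
|f(x) - f(3)| = |5x - 7 - (8)| = |5(x - 3)| = 5|x - 3|.
We need 5|x - 3| < 1/125, i.e. |x - 3| < 1/125 / 5 = 1/625.
So any delta <= 1/625 works. Conversely, if delta > 1/625, then x = 3 + 1/625 satisfies |x - 3| = 1/625 < delta but |f(x) - f(3)| = 5 * 1/625 = 1/125, which is not < 1/125; so no larger delta works.
Hence the largest such delta is 1/625.

1/625


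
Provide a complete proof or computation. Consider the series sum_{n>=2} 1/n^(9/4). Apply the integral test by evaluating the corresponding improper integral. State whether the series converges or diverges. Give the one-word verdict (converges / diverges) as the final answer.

Let f(x) = x^(-9/4). Then f is positive, continuous, and decreasing on [2, infinity), so the integral test applies.
Compute the improper integral int_{2}^infinity f(x) dx:
  antiderivative F(x) = -4/(5*x^(5/4)).
  As x -> infinity, F(x) -> 0 (since p = 9/4 > 1).
  So int = F(infinity) - F(2) = 0 - (-2^(3/4)/5) = 2^(3/4)/5.
  Finite, so by the integral test, the series converges.

converges


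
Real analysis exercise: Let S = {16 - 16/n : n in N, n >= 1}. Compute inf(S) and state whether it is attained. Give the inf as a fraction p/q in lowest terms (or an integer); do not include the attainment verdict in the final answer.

Analysis:
- Values: 0, 8, 32/3, 12, ... strictly increasing.
- Minimum is 0 (n=1); inf = 0 (attained).
- 16 - 16/n -> 16 from below; sup = 16, not attained.
Conclusion: inf(S) = 0, attained in S.

0
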